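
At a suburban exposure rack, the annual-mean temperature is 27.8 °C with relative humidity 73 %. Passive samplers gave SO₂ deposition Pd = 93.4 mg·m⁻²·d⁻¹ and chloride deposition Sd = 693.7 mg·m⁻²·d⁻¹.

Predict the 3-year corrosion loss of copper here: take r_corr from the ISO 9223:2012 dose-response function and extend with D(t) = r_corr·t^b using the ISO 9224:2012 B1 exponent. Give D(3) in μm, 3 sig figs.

D(3) = 7.39 μm

copper: T>10 °C ⇒ hinge -0.080·(27.8−10) = -1.4240
  sulphur-dioxide contribution → 0.3081 μm/a
  chloride contribution → 3.242 μm/a
  total first-year rate 3.55 μm/a
Power-law: D(3) = r_corr · 3^0.667
  D(3) = 3.55 × 3^0.667 = 3.55 × 2.081 = 7.386 μm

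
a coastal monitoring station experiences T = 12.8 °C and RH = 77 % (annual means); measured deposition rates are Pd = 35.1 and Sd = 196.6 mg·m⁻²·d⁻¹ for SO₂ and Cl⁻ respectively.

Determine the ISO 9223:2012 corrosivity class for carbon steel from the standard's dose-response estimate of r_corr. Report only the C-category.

C5

carbon steel: temperature factor f = -0.054·(2.8) = -0.1512
  Pd branch = 1.77·Pd^0.52·e^(0.02·RH+f) = 45.15 μm/a
  Cl⁻ term: 0.102·196.6^0.62·exp(0.033·77+0.04·12.8) = 57.09
  sum: 45.15 + 57.09 → r_corr = 102.2 μm/a
Category bounds: 80…200 μm/a bracket r_corr ⇒ C5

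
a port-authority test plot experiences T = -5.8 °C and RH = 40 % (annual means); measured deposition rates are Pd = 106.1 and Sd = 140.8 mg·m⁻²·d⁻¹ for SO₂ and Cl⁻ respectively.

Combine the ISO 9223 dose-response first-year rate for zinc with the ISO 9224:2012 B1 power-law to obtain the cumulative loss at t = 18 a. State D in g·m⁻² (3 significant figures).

D(18) = 44.5 g·m⁻²

zinc: f(T) = +0.038·(T−10) [T≤10 °C] = -0.6004
  sulphur-dioxide contribution → 0.3469 μm/a
  chloride contribution → 0.2469 μm/a
  ⇒ r_corr(zinc) = 0.5939 μm/a
ISO 9224: D(t) = r_corr · t^b with b = 0.813 (zinc, B1)
  D(18) = 0.5939 × 18^0.813 = 0.5939 × 10.48 = 6.226 μm
  Mass loss = 6.226 μm × 7.14 g/cm³ = 44.46 g·m⁻²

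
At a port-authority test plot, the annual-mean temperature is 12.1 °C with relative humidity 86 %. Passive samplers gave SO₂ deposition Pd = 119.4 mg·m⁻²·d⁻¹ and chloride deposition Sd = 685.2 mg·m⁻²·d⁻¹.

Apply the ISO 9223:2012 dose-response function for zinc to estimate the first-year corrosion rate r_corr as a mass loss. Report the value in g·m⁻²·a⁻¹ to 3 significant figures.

zinc: f(T) = -0.071·(T−10) [T>10 °C] = -0.1491
  Pd branch = 0.0129·Pd^0.44·e^(0.046·RH+f) = 4.762 μm/a
  Cl⁻ term: 0.0175·685.2^0.57·exp(0.008·86+0.085·12.1) = 4.026
  r_corr = 4.762 + 4.026 = 8.788 μm/a
Convert to mass loss: 8.788 μm/a × 7.14 g/cm³ = 62.75 g·m⁻²·a⁻¹

r_corr = 62.7 g·m⁻²·a⁻¹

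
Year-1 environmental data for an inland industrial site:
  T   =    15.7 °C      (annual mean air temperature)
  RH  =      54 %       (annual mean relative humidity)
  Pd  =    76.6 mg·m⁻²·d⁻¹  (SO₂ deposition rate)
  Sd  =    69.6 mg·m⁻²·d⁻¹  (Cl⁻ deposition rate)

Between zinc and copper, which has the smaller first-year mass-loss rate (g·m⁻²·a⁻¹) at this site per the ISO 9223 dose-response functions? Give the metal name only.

zinc: temperature factor f = -0.071·(5.7) = -0.4047
  SO₂ term: 0.0129·76.6^0.44·exp(0.046·54-0.4047) = 0.6961
  Sd branch = 0.0175·Sd^0.57·e^(0.008·RH+0.085·T) = 1.149 μm/a
  r_corr = 0.6961 + 1.149 = 1.846 μm/a
  mass loss = 1.846 μm/a × 7.14 g/cm³ = 13.18 g·m⁻²·a⁻¹
copper: f(T) = -0.080·(T−10) [T>10 °C] = -0.4560
  SO₂ term: 0.0053·76.6^0.26·exp(0.059·54-0.4560) = 0.2511
  Cl⁻ term: 0.01025·69.6^0.27·exp(0.036·54+0.049·15.7) = 0.486
  r_corr = 0.2511 + 0.486 = 0.737 μm/a
  mass loss = 0.737 μm/a × 8.96 g/cm³ = 6.604 g·m⁻²·a⁻¹
Ordering by g·m⁻²·a⁻¹: zinc (13.2) > copper (6.6)

copper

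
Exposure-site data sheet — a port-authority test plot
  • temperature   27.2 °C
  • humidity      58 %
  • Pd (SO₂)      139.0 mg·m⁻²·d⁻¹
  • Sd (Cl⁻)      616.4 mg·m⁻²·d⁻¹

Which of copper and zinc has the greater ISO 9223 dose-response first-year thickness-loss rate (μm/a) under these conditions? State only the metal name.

copper: temperature factor f = -0.080·(17.2) = -1.3760
  SO₂ term: 0.0053·139.0^0.26·exp(0.059·58-1.3760) = 0.1479
  Cl⁻ term: 0.01025·616.4^0.27·exp(0.036·58+0.049·27.2) = 1.777
  r_corr = 0.1479 + 1.777 = 1.925 μm/a
zinc: T>10 °C ⇒ hinge -0.071·(27.2−10) = -1.2212
  Pd branch = 0.0129·Pd^0.44·e^(0.046·RH+f) = 0.4807 μm/a
  Cl⁻ term: 0.0175·616.4^0.57·exp(0.008·58+0.085·27.2) = 10.94
  sum: 0.4807 + 10.94 → r_corr = 11.42 μm/a
Ordering by μm/a: zinc (11.4) > copper (1.92)

zinc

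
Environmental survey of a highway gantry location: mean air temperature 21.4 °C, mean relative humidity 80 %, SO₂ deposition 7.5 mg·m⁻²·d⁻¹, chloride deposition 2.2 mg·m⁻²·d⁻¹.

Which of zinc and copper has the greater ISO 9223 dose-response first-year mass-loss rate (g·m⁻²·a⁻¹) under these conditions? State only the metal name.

zinc: f(T) = -0.071·(T−10) [T>10 °C] = -0.8094
  sulphur-dioxide contribution → 0.5525 μm/a
  chloride contribution → 0.3207 μm/a
  ⇒ r_corr(zinc) = 0.8732 μm/a
  mass loss = 0.8732 μm/a × 7.14 g/cm³ = 6.235 g·m⁻²·a⁻¹
copper: T>10 °C ⇒ hinge -0.080·(21.4−10) = -0.9120
  sulphur-dioxide contribution → 0.4033 μm/a
  chloride contribution → 0.6447 μm/a
  ⇒ r_corr(copper) = 1.048 μm/a
  mass loss = 1.048 μm/a × 8.96 g/cm³ = 9.39 g·m⁻²·a⁻¹
Ordering by g·m⁻²·a⁻¹: copper (9.39) > zinc (6.23)

copper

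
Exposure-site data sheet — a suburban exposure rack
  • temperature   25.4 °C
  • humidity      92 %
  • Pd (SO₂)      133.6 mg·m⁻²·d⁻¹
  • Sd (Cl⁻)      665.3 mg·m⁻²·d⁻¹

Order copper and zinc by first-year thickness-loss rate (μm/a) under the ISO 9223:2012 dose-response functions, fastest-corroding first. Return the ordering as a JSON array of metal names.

copper: temperature factor f = -0.080·(15.4) = -1.2320
  SO₂ term: 0.0053·133.6^0.26·exp(0.059·92-1.2320) = 1.257
  Cl⁻ term: 0.01025·665.3^0.27·exp(0.036·92+0.049·25.4) = 5.647
  sum: 1.257 + 5.647 → r_corr = 6.904 μm/a
zinc: temperature factor f = -0.071·(15.4) = -1.0934
  Pd branch = 0.0129·Pd^0.44·e^(0.046·RH+f) = 2.565 μm/a
  Cl⁻ term: 0.0175·665.3^0.57·exp(0.008·92+0.085·25.4) = 12.87
  r_corr = 2.565 + 12.87 = 15.43 μm/a
Ordering by μm/a: zinc (15.4) > copper (6.9)

["zinc", "copper"]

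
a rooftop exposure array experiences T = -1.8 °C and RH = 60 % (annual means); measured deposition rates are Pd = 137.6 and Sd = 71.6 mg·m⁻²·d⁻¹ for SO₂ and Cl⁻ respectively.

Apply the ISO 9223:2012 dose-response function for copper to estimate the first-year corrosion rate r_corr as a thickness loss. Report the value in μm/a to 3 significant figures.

copper: temperature factor f = +0.126·(-11.8) = -1.4868
  SO₂ term: 0.0053·137.6^0.26·exp(0.059·60-1.4868) = 0.1486
  Cl⁻ term: 0.01025·71.6^0.27·exp(0.036·60+0.049·-1.8) = 0.2578
  r_corr = 0.1486 + 0.2578 = 0.4064 μm/a

r_corr = 0.406 μm/a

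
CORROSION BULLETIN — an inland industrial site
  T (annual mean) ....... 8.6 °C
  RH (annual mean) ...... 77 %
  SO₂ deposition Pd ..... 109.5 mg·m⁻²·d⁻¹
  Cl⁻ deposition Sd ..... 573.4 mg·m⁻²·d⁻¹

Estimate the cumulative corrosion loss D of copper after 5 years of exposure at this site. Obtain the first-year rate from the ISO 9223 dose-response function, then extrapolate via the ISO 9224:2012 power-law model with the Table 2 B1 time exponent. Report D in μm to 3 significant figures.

copper: T≤10 °C ⇒ hinge +0.126·(8.6−10) = -0.1764
  sulphur-dioxide contribution → 1.416 μm/a
  chloride contribution → 1.388 μm/a
  total first-year rate 2.803 μm/a
Power-law: D(5) = r_corr · 5^0.667
  D(5) = 2.803 × 5^0.667 = 2.803 × 2.926 = 8.202 μm

D(5) = 8.20 μm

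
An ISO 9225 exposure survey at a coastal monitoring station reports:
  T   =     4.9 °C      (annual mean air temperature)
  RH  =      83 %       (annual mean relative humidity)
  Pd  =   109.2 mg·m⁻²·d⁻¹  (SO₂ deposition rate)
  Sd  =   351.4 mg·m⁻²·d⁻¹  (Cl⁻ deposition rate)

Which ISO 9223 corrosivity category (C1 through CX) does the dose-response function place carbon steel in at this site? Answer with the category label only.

carbon steel: f(T) = +0.150·(T−10) [T≤10 °C] = -0.7650
  sulphur-dioxide contribution → 49.72 μm/a
  chloride contribution → 72.72 μm/a
  ⇒ r_corr(carbon steel) = 122.4 μm/a
Category bounds: 80…200 μm/a bracket r_corr ⇒ C5

C5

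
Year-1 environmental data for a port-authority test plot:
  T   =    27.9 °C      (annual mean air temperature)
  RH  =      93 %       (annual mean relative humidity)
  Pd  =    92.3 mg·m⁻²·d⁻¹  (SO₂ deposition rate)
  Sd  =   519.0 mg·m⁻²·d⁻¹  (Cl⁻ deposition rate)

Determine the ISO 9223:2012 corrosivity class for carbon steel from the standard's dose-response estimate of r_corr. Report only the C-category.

CX

carbon steel: T>10 °C ⇒ hinge -0.054·(27.9−10) = -0.9666
  SO₂ term: 1.77·92.3^0.52·exp(0.02·93-0.9666) = 45.49
  Cl⁻ term: 0.102·519.0^0.62·exp(0.033·93+0.04·27.9) = 323.2
  sum: 45.49 + 323.2 → r_corr = 368.7 μm/a
369 μm/a falls in (200, 700] for carbon steel → category CX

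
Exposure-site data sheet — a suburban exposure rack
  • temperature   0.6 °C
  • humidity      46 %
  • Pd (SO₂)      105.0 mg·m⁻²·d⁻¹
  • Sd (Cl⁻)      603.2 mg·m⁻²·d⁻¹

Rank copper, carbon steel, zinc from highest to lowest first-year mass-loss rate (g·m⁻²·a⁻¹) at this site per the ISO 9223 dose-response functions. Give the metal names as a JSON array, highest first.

["carbon steel", "zinc", "copper"]

copper: f(T) = +0.126·(T−10) [T≤10 °C] = -1.1844
  SO₂ term: 0.0053·105.0^0.26·exp(0.059·46-1.1844) = 0.08205
  Sd branch = 0.01025·Sd^0.27·e^(0.036·RH+0.049·T) = 0.3115 μm/a
  sum: 0.08205 + 0.3115 → r_corr = 0.3935 μm/a
  mass loss = 0.3935 μm/a × 8.96 g/cm³ = 3.526 g·m⁻²·a⁻¹
carbon steel: f(T) = +0.150·(T−10) [T≤10 °C] = -1.4100
  SO₂ term: 1.77·105.0^0.52·exp(0.02·46-1.4100) = 12.2
  Sd branch = 0.102·Sd^0.62·e^(0.033·RH+0.04·T) = 25.24 μm/a
  r_corr = 12.2 + 25.24 = 37.44 μm/a
  mass loss = 37.44 μm/a × 7.85 g/cm³ = 293.9 g·m⁻²·a⁻¹
zinc: f(T) = +0.038·(T−10) [T≤10 °C] = -0.3572
  SO₂ term: 0.0129·105.0^0.44·exp(0.046·46-0.3572) = 0.5804
  Sd branch = 0.0175·Sd^0.57·e^(0.008·RH+0.085·T) = 1.023 μm/a
  r_corr = 0.5804 + 1.023 = 1.603 μm/a
  mass loss = 1.603 μm/a × 7.14 g/cm³ = 11.45 g·m⁻²·a⁻¹
Ordering by g·m⁻²·a⁻¹: carbon steel (294) > zinc (11.4) > copper (3.53)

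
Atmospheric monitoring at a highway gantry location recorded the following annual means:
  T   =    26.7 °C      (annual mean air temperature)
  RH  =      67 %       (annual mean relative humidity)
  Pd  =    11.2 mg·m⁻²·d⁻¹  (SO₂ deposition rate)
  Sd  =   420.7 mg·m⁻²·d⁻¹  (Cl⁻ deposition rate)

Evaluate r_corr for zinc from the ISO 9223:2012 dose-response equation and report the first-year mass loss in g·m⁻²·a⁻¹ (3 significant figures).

r_corr = 66.5 g·m⁻²·a⁻¹

zinc: f(T) = -0.071·(T−10) [T>10 °C] = -1.1857
  sulphur-dioxide contribution → 0.2488 μm/a
  chloride contribution → 9.06 μm/a
  total first-year rate 9.309 μm/a
Convert to mass loss: 9.309 μm/a × 7.14 g/cm³ = 66.46 g·m⁻²·a⁻¹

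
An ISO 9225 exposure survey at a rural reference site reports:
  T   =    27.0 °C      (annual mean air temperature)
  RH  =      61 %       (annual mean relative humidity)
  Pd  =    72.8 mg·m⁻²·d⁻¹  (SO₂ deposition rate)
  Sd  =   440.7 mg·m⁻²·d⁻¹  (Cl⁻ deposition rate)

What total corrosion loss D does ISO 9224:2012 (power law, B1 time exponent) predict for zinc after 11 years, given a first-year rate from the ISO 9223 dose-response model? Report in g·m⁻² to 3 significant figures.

zinc: temperature factor f = -0.071·(17.0) = -1.2070
  sulphur-dioxide contribution → 0.4211 μm/a
  chloride contribution → 9.096 μm/a
  total first-year rate 9.517 μm/a
Long-term exponent b (ISO 9224 Table 2, B1) = 0.813
  D(11) = 9.517 × 11^0.813 = 9.517 × 7.025 = 66.86 μm
  Mass loss = 66.86 μm × 7.14 g/cm³ = 477.4 g·m⁻²

D(11) = 477 g·m⁻²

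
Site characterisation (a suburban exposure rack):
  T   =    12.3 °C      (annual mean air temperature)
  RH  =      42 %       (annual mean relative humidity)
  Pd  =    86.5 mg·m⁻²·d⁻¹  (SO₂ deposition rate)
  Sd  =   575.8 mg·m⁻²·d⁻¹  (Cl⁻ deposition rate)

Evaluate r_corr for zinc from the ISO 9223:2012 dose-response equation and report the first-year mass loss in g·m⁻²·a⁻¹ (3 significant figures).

zinc: f(T) = -0.071·(T−10) [T>10 °C] = -0.1633
  Pd branch = 0.0129·Pd^0.44·e^(0.046·RH+f) = 0.5383 μm/a
  Cl⁻ term: 0.0175·575.8^0.57·exp(0.008·42+0.085·12.3) = 2.608
  r_corr = 0.5383 + 2.608 = 3.147 μm/a
Convert to mass loss: 3.147 μm/a × 7.14 g/cm³ = 22.47 g·m⁻²·a⁻¹

r_corr = 22.5 g·m⁻²·a⁻¹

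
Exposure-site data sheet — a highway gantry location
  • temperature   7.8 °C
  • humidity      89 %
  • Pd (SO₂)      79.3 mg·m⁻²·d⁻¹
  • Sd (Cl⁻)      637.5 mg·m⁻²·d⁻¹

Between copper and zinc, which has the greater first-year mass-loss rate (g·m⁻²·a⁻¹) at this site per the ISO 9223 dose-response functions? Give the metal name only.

copper: temperature factor f = +0.126·(-2.2) = -0.2772
  sulphur-dioxide contribution → 2.389 μm/a
  chloride contribution → 2.115 μm/a
  total first-year rate 4.504 μm/a
  mass loss = 4.504 μm/a × 8.96 g/cm³ = 40.36 g·m⁻²·a⁻¹
zinc: T≤10 °C ⇒ hinge +0.038·(7.8−10) = -0.0836
  sulphur-dioxide contribution → 4.875 μm/a
  chloride contribution → 2.746 μm/a
  total first-year rate 7.621 μm/a
  mass loss = 7.621 μm/a × 7.14 g/cm³ = 54.42 g·m⁻²·a⁻¹
Ordering by g·m⁻²·a⁻¹: zinc (54.4) > copper (40.4)

zinc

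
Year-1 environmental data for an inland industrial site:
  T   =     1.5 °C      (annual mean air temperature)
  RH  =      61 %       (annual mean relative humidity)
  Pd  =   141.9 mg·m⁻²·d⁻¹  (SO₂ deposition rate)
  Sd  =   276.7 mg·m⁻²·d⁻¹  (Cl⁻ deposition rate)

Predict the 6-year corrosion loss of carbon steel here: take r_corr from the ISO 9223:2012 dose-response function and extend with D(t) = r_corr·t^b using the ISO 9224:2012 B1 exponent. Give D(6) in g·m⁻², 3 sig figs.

D(6) = 972 g·m⁻²

carbon steel: T≤10 °C ⇒ hinge +0.150·(1.5−10) = -1.2750
  sulphur-dioxide contribution → 22.04 μm/a
  chloride contribution → 26.48 μm/a
  total first-year rate 48.52 μm/a
Power-law: D(6) = r_corr · 6^0.523
  D(6) = 48.52 × 6^0.523 = 48.52 × 2.553 = 123.8 μm
  Mass loss = 123.8 μm × 7.85 g/cm³ = 972.1 g·m⁻²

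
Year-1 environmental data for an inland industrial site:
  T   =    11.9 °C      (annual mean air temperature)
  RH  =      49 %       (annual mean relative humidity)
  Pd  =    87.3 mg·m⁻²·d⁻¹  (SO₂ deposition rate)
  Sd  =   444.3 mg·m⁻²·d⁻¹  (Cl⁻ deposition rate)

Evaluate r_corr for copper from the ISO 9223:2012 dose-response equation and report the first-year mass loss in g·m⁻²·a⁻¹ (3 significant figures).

copper: temperature factor f = -0.080·(1.9) = -0.1520
  SO₂ term: 0.0053·87.3^0.26·exp(0.059·49-0.1520) = 0.2621
  Cl⁻ term: 0.01025·444.3^0.27·exp(0.036·49+0.049·11.9) = 0.5558
  sum: 0.2621 + 0.5558 → r_corr = 0.8179 μm/a
Convert to mass loss: 0.8179 μm/a × 8.96 g/cm³ = 7.329 g·m⁻²·a⁻¹

r_corr = 7.33 g·m⁻²·a⁻¹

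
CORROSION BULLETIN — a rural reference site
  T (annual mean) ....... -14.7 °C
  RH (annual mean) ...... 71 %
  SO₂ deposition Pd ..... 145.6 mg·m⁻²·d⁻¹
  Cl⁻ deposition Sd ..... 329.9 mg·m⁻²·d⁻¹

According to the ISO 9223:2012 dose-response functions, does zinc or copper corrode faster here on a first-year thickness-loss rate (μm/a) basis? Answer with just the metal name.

zinc: f(T) = +0.038·(T−10) [T≤10 °C] = -0.9386
  Pd branch = 0.0129·Pd^0.44·e^(0.046·RH+f) = 1.183 μm/a
  Cl⁻ term: 0.0175·329.9^0.57·exp(0.008·71+0.085·-14.7) = 0.2413
  sum: 1.183 + 0.2413 → r_corr = 1.425 μm/a
copper: f(T) = +0.126·(T−10) [T≤10 °C] = -3.1122
  SO₂ term: 0.0053·145.6^0.26·exp(0.059·71-3.1122) = 0.0568
  Sd branch = 0.01025·Sd^0.27·e^(0.036·RH+0.049·T) = 0.3076 μm/a
  sum: 0.0568 + 0.3076 → r_corr = 0.3644 μm/a
Ordering by μm/a: zinc (1.42) > copper (0.364)

zinc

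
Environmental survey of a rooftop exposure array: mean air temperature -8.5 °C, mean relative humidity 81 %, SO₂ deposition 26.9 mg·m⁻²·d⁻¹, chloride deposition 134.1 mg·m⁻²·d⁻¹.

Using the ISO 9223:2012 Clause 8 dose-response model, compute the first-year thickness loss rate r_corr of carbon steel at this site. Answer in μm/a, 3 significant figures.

r_corr = 25.0 μm/a

carbon steel: T≤10 °C ⇒ hinge +0.150·(-8.5−10) = -2.7750
  Pd branch = 1.77·Pd^0.52·e^(0.02·RH+f) = 3.089 μm/a
  Cl⁻ term: 0.102·134.1^0.62·exp(0.033·81+0.04·-8.5) = 21.92
  sum: 3.089 + 21.92 → r_corr = 25.01 μm/a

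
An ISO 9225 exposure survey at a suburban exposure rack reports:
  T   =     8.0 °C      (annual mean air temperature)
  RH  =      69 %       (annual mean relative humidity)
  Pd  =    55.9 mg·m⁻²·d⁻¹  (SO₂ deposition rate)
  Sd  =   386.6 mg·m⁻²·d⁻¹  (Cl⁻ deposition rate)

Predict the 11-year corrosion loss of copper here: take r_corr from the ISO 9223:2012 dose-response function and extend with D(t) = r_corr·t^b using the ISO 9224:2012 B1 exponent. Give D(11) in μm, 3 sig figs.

copper: T≤10 °C ⇒ hinge +0.126·(8.0−10) = -0.2520
  Pd branch = 0.0053·Pd^0.26·e^(0.059·RH+f) = 0.6873 μm/a
  Cl⁻ term: 0.01025·386.6^0.27·exp(0.036·69+0.049·8.0) = 0.9085
  r_corr = 0.6873 + 0.9085 = 1.596 μm/a
Power-law: D(11) = r_corr · 11^0.667
  D(11) = 1.596 × 11^0.667 = 1.596 × 4.95 = 7.899 μm

D(11) = 7.90 μm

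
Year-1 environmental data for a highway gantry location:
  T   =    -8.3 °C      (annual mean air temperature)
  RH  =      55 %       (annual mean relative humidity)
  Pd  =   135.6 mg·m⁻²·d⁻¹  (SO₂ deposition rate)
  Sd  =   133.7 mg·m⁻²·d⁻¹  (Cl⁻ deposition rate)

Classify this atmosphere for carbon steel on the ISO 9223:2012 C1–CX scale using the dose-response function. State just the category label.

carbon steel: f(T) = +0.150·(T−10) [T≤10 °C] = -2.7450
  Pd branch = 1.77·Pd^0.52·e^(0.02·RH+f) = 4.389 μm/a
  Cl⁻ term: 0.102·133.7^0.62·exp(0.033·55+0.04·-8.3) = 9.351
  r_corr = 4.389 + 9.351 = 13.74 μm/a
13.7 μm/a falls in (1.3, 25] for carbon steel → category C2

C2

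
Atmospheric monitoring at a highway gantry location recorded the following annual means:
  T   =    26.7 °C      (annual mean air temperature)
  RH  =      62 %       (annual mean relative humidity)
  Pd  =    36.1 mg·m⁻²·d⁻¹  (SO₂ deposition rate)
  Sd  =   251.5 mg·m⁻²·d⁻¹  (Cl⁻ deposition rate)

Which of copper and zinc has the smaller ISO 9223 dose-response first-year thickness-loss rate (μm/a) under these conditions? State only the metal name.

copper

copper: f(T) = -0.080·(T−10) [T>10 °C] = -1.3360
  SO₂ term: 0.0053·36.1^0.26·exp(0.059·62-1.3360) = 0.1373
  Sd branch = 0.01025·Sd^0.27·e^(0.036·RH+0.049·T) = 1.572 μm/a
  r_corr = 0.1373 + 1.572 = 1.709 μm/a
zinc: T>10 °C ⇒ hinge -0.071·(26.7−10) = -1.1857
  Pd branch = 0.0129·Pd^0.44·e^(0.046·RH+f) = 0.3308 μm/a
  Cl⁻ term: 0.0175·251.5^0.57·exp(0.008·62+0.085·26.7) = 6.492
  r_corr = 0.3308 + 6.492 = 6.823 μm/a
Ordering by μm/a: zinc (6.82) > copper (1.71)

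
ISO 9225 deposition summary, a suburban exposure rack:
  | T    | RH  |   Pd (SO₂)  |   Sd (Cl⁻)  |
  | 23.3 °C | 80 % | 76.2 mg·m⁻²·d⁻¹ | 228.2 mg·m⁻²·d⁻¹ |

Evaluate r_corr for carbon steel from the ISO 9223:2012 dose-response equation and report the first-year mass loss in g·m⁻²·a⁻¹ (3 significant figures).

carbon steel: temperature factor f = -0.054·(13.3) = -0.7182
  Pd branch = 1.77·Pd^0.52·e^(0.02·RH+f) = 40.7 μm/a
  Sd branch = 0.102·Sd^0.62·e^(0.033·RH+0.04·T) = 105.2 μm/a
  sum: 40.7 + 105.2 → r_corr = 145.9 μm/a
Convert to mass loss: 145.9 μm/a × 7.85 g/cm³ = 1145 g·m⁻²·a⁻¹

r_corr = 1.15e+03 g·m⁻²·a⁻¹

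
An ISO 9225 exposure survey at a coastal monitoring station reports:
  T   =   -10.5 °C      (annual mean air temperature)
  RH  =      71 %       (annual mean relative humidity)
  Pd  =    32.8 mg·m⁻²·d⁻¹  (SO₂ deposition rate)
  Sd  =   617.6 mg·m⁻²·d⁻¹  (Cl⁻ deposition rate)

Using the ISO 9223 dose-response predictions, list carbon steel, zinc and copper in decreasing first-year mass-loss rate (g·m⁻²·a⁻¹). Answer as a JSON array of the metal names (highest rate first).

["carbon steel", "zinc", "copper"]

carbon steel: temperature factor f = +0.150·(-20.5) = -3.0750
  Pd branch = 1.77·Pd^0.52·e^(0.02·RH+f) = 2.077 μm/a
  Sd branch = 0.102·Sd^0.62·e^(0.033·RH+0.04·T) = 37.5 μm/a
  sum: 2.077 + 37.5 → r_corr = 39.57 μm/a
  mass loss = 39.57 μm/a × 7.85 g/cm³ = 310.7 g·m⁻²·a⁻¹
zinc: temperature factor f = +0.038·(-20.5) = -0.7790
  SO₂ term: 0.0129·32.8^0.44·exp(0.046·71-0.7790) = 0.7206
  Cl⁻ term: 0.0175·617.6^0.57·exp(0.008·71+0.085·-10.5) = 0.493
  r_corr = 0.7206 + 0.493 = 1.214 μm/a
  mass loss = 1.214 μm/a × 7.14 g/cm³ = 8.664 g·m⁻²·a⁻¹
copper: f(T) = +0.126·(T−10) [T≤10 °C] = -2.5830
  SO₂ term: 0.0053·32.8^0.26·exp(0.059·71-2.5830) = 0.06545
  Sd branch = 0.01025·Sd^0.27·e^(0.036·RH+0.049·T) = 0.4475 μm/a
  r_corr = 0.06545 + 0.4475 = 0.513 μm/a
  mass loss = 0.513 μm/a × 8.96 g/cm³ = 4.596 g·m⁻²·a⁻¹
Ordering by g·m⁻²·a⁻¹: carbon steel (311) > zinc (8.66) > copper (4.6)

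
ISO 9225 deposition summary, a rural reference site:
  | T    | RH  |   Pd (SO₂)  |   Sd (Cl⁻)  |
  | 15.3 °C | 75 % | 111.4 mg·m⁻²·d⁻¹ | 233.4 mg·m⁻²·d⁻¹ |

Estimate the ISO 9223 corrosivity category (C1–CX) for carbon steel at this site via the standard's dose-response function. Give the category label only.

C5

carbon steel: temperature factor f = -0.054·(5.3) = -0.2862
  sulphur-dioxide contribution → 69.1 μm/a
  chloride contribution → 65.69 μm/a
  ⇒ r_corr(carbon steel) = 134.8 μm/a
Category bounds: 80…200 μm/a bracket r_corr ⇒ C5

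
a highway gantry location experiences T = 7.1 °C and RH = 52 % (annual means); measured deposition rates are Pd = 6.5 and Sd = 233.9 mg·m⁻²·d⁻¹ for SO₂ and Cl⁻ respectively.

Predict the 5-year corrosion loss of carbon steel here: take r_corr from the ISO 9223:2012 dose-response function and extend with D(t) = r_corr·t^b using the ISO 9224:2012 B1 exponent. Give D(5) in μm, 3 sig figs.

carbon steel: f(T) = +0.150·(T−10) [T≤10 °C] = -0.4350
  sulphur-dioxide contribution → 8.579 μm/a
  chloride contribution → 22.18 μm/a
  total first-year rate 30.76 μm/a
Power-law: D(5) = r_corr · 5^0.523
  D(5) = 30.76 × 5^0.523 = 30.76 × 2.32 = 71.38 μm

D(5) = 71.4 μm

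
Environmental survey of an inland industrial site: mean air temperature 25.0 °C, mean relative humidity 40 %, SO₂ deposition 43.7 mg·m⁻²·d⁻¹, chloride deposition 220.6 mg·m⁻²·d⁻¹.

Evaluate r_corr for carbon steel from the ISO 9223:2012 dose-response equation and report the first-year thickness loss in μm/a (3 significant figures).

r_corr = 42.0 μm/a

carbon steel: temperature factor f = -0.054·(15.0) = -0.8100
  Pd branch = 1.77·Pd^0.52·e^(0.02·RH+f) = 12.49 μm/a
  Sd branch = 0.102·Sd^0.62·e^(0.033·RH+0.04·T) = 29.46 μm/a
  r_corr = 12.49 + 29.46 = 41.95 μm/a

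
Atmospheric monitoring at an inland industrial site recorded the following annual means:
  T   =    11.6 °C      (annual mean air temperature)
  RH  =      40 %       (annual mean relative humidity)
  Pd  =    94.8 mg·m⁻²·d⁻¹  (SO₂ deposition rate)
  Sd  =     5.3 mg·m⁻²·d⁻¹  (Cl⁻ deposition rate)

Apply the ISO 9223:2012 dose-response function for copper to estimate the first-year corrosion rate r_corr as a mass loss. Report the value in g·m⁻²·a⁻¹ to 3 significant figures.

r_corr = 2.52 g·m⁻²·a⁻¹

copper: temperature factor f = -0.080·(1.6) = -0.1280
  Pd branch = 0.0053·Pd^0.26·e^(0.059·RH+f) = 0.1613 μm/a
  Cl⁻ term: 0.01025·5.3^0.27·exp(0.036·40+0.049·11.6) = 0.1198
  r_corr = 0.1613 + 0.1198 = 0.2811 μm/a
Convert to mass loss: 0.2811 μm/a × 8.96 g/cm³ = 2.519 g·m⁻²·a⁻¹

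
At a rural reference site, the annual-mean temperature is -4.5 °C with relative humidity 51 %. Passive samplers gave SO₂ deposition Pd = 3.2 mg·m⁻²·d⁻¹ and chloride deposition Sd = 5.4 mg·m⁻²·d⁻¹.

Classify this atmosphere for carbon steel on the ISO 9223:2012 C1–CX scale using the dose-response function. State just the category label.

C2

carbon steel: T≤10 °C ⇒ hinge +0.150·(-4.5−10) = -2.1750
  SO₂ term: 1.77·3.2^0.52·exp(0.02·51-2.1750) = 1.021
  Sd branch = 0.102·Sd^0.62·e^(0.033·RH+0.04·T) = 1.304 μm/a
  sum: 1.021 + 1.304 → r_corr = 2.325 μm/a
Category bounds: 1.3…25 μm/a bracket r_corr ⇒ C2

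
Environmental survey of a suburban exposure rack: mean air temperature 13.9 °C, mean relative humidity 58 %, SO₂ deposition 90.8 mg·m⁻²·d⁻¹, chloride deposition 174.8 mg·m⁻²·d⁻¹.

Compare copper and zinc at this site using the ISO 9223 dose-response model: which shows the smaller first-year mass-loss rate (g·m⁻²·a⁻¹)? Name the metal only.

copper: T>10 °C ⇒ hinge -0.080·(13.9−10) = -0.3120
  Pd branch = 0.0053·Pd^0.26·e^(0.059·RH+f) = 0.3837 μm/a
  Sd branch = 0.01025·Sd^0.27·e^(0.036·RH+0.049·T) = 0.6589 μm/a
  sum: 0.3837 + 0.6589 → r_corr = 1.043 μm/a
  mass loss = 1.043 μm/a × 8.96 g/cm³ = 9.342 g·m⁻²·a⁻¹
zinc: f(T) = -0.071·(T−10) [T>10 °C] = -0.2769
  SO₂ term: 0.0129·90.8^0.44·exp(0.046·58-0.2769) = 1.025
  Cl⁻ term: 0.0175·174.8^0.57·exp(0.008·58+0.085·13.9) = 1.722
  sum: 1.025 + 1.722 → r_corr = 2.746 μm/a
  mass loss = 2.746 μm/a × 7.14 g/cm³ = 19.61 g·m⁻²·a⁻¹
Ordering by g·m⁻²·a⁻¹: zinc (19.6) > copper (9.34)

copper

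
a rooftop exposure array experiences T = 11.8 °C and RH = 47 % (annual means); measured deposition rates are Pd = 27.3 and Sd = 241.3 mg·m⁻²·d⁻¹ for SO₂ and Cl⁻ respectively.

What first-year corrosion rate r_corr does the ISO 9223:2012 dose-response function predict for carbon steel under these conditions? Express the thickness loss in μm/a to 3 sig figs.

r_corr = 46.1 μm/a

carbon steel: f(T) = -0.054·(T−10) [T>10 °C] = -0.0972
  Pd branch = 1.77·Pd^0.52·e^(0.02·RH+f) = 22.95 μm/a
  Cl⁻ term: 0.102·241.3^0.62·exp(0.033·47+0.04·11.8) = 23.14
  r_corr = 22.95 + 23.14 = 46.09 μm/a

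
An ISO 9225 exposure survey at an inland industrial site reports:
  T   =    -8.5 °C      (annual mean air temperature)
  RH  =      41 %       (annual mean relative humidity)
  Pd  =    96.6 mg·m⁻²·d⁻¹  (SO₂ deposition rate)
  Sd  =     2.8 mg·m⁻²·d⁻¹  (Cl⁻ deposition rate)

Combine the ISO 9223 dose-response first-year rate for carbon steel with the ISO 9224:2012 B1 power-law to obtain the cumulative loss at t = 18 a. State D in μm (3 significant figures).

carbon steel: temperature factor f = +0.150·(-18.5) = -2.7750
  SO₂ term: 1.77·96.6^0.52·exp(0.02·41-2.7750) = 2.698
  Sd branch = 0.102·Sd^0.62·e^(0.033·RH+0.04·T) = 0.5318 μm/a
  sum: 2.698 + 0.5318 → r_corr = 3.23 μm/a
Long-term exponent b (ISO 9224 Table 2, B1) = 0.523
  D(18) = 3.23 × 18^0.523 = 3.23 × 4.534 = 14.65 μm

D(18) = 14.6 μm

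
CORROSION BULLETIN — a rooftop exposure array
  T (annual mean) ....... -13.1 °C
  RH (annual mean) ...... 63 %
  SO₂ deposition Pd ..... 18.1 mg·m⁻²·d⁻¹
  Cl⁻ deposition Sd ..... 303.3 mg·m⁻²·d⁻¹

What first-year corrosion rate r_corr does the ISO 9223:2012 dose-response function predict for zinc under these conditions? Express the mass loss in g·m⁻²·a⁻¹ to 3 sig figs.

r_corr = 4.25 g·m⁻²·a⁻¹

zinc: f(T) = +0.038·(T−10) [T≤10 °C] = -0.8778
  SO₂ term: 0.0129·18.1^0.44·exp(0.046·63-0.8778) = 0.3478
  Cl⁻ term: 0.0175·303.3^0.57·exp(0.008·63+0.085·-13.1) = 0.2472
  sum: 0.3478 + 0.2472 → r_corr = 0.595 μm/a
Convert to mass loss: 0.595 μm/a × 7.14 g/cm³ = 4.248 g·m⁻²·a⁻¹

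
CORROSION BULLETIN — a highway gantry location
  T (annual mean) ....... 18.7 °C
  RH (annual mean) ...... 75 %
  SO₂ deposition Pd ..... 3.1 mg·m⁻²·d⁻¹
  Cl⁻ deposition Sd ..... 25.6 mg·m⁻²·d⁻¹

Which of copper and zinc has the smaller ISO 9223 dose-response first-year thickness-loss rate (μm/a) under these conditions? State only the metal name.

copper

copper: f(T) = -0.080·(T−10) [T>10 °C] = -0.6960
  sulphur-dioxide contribution → 0.2962 μm/a
  chloride contribution → 0.9151 μm/a
  ⇒ r_corr(copper) = 1.211 μm/a
zinc: f(T) = -0.071·(T−10) [T>10 °C] = -0.6177
  sulphur-dioxide contribution → 0.3604 μm/a
  chloride contribution → 0.9923 μm/a
  total first-year rate 1.353 μm/a
Ordering by μm/a: zinc (1.35) > copper (1.21)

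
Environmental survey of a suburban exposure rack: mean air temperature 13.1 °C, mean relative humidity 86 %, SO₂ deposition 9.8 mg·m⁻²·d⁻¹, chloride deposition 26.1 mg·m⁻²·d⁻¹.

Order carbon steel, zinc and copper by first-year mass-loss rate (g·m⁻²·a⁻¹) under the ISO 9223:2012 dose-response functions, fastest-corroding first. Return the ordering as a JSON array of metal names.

carbon steel: temperature factor f = -0.054·(3.1) = -0.1674
  sulphur-dioxide contribution → 27.4 μm/a
  chloride contribution → 22.23 μm/a
  total first-year rate 49.63 μm/a
  mass loss = 49.63 μm/a × 7.85 g/cm³ = 389.6 g·m⁻²·a⁻¹
zinc: temperature factor f = -0.071·(3.1) = -0.2201
  sulphur-dioxide contribution → 1.476 μm/a
  chloride contribution → 0.6806 μm/a
  total first-year rate 2.157 μm/a
  mass loss = 2.157 μm/a × 7.14 g/cm³ = 15.4 g·m⁻²·a⁻¹
copper: f(T) = -0.080·(T−10) [T>10 °C] = -0.2480
  sulphur-dioxide contribution → 1.196 μm/a
  chloride contribution → 1.039 μm/a
  ⇒ r_corr(copper) = 2.235 μm/a
  mass loss = 2.235 μm/a × 8.96 g/cm³ = 20.03 g·m⁻²·a⁻¹
Ordering by g·m⁻²·a⁻¹: carbon steel (390) > copper (20) > zinc (15.4)

["carbon steel", "copper", "zinc"]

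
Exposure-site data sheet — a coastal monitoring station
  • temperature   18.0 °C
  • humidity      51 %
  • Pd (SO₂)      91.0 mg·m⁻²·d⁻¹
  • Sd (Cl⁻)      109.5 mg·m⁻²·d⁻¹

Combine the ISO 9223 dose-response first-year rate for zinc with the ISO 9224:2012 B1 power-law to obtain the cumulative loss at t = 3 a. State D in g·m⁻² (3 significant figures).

D(3) = 40.5 g·m⁻²

zinc: T>10 °C ⇒ hinge -0.071·(18.0−10) = -0.5680
  sulphur-dioxide contribution → 0.5556 μm/a
  chloride contribution → 1.767 μm/a
  ⇒ r_corr(zinc) = 2.322 μm/a
Long-term exponent b (ISO 9224 Table 2, B1) = 0.813
  D(3) = 2.322 × 3^0.813 = 2.322 × 2.443 = 5.673 μm
  Mass loss = 5.673 μm × 7.14 g/cm³ = 40.51 g·m⁻²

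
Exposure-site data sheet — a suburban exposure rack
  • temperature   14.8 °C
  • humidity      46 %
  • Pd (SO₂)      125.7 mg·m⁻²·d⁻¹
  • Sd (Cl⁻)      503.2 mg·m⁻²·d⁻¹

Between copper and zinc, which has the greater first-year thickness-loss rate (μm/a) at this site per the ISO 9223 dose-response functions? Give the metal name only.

copper: temperature factor f = -0.080·(4.8) = -0.3840
  SO₂ term: 0.0053·125.7^0.26·exp(0.059·46-0.3840) = 0.1914
  Cl⁻ term: 0.01025·503.2^0.27·exp(0.036·46+0.049·14.8) = 0.5948
  sum: 0.1914 + 0.5948 → r_corr = 0.7862 μm/a
zinc: T>10 °C ⇒ hinge -0.071·(14.8−10) = -0.3408
  Pd branch = 0.0129·Pd^0.44·e^(0.046·RH+f) = 0.6386 μm/a
  Cl⁻ term: 0.0175·503.2^0.57·exp(0.008·46+0.085·14.8) = 3.085
  sum: 0.6386 + 3.085 → r_corr = 3.723 μm/a
Ordering by μm/a: zinc (3.72) > copper (0.786)

zinc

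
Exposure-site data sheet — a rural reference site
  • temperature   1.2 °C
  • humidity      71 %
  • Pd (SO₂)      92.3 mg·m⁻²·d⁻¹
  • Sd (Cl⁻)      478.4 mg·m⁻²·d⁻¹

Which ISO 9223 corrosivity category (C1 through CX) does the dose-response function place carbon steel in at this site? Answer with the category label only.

C4

carbon steel: f(T) = +0.150·(T−10) [T≤10 °C] = -1.3200
  sulphur-dioxide contribution → 20.57 μm/a
  chloride contribution → 51.11 μm/a
  ⇒ r_corr(carbon steel) = 71.68 μm/a
71.7 μm/a falls in (50, 80] for carbon steel → category C4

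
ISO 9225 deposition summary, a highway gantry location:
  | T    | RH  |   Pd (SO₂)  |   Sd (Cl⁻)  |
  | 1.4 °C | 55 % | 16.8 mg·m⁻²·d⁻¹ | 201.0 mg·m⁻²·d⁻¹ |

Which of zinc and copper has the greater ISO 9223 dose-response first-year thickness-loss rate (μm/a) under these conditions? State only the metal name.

zinc: f(T) = +0.038·(T−10) [T≤10 °C] = -0.3268
  Pd branch = 0.0129·Pd^0.44·e^(0.046·RH+f) = 0.4042 μm/a
  Sd branch = 0.0175·Sd^0.57·e^(0.008·RH+0.085·T) = 0.629 μm/a
  sum: 0.4042 + 0.629 → r_corr = 1.033 μm/a
copper: f(T) = +0.126·(T−10) [T≤10 °C] = -1.0836
  SO₂ term: 0.0053·16.8^0.26·exp(0.059·55-1.0836) = 0.09584
  Sd branch = 0.01025·Sd^0.27·e^(0.036·RH+0.049·T) = 0.3329 μm/a
  r_corr = 0.09584 + 0.3329 = 0.4287 μm/a
Ordering by μm/a: zinc (1.03) > copper (0.429)

zinc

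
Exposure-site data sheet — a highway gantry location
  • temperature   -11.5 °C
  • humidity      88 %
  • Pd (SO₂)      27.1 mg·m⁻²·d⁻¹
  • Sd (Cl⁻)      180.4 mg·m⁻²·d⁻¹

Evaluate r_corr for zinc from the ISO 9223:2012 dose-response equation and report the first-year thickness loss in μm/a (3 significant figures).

r_corr = 1.65 μm/a

zinc: temperature factor f = +0.038·(-21.5) = -0.8170
  sulphur-dioxide contribution → 1.394 μm/a
  chloride contribution → 0.2572 μm/a
  total first-year rate 1.651 μm/a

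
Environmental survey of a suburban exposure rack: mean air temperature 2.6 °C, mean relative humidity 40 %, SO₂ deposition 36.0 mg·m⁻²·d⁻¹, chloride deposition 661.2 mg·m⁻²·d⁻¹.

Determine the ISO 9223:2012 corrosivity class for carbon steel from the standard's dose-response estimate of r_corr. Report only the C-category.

C3

carbon steel: f(T) = +0.150·(T−10) [T≤10 °C] = -1.1100
  Pd branch = 1.77·Pd^0.52·e^(0.02·RH+f) = 8.368 μm/a
  Cl⁻ term: 0.102·661.2^0.62·exp(0.033·40+0.04·2.6) = 23.75
  sum: 8.368 + 23.75 → r_corr = 32.12 μm/a
ISO 9223 Table 2 (carbon steel): 25 < 32.1 ≤ 50 μm/a ⇒ C3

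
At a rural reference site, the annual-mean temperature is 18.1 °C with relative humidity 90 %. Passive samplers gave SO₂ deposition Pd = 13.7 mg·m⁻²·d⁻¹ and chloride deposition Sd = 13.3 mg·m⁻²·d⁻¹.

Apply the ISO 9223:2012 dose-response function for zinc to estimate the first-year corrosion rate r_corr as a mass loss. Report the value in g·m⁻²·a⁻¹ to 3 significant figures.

r_corr = 15.5 g·m⁻²·a⁻¹

zinc: temperature factor f = -0.071·(8.1) = -0.5751
  SO₂ term: 0.0129·13.7^0.44·exp(0.046·90-0.5751) = 1.442
  Cl⁻ term: 0.0175·13.3^0.57·exp(0.008·90+0.085·18.1) = 0.732
  sum: 1.442 + 0.732 → r_corr = 2.174 μm/a
Convert to mass loss: 2.174 μm/a × 7.14 g/cm³ = 15.52 g·m⁻²·a⁻¹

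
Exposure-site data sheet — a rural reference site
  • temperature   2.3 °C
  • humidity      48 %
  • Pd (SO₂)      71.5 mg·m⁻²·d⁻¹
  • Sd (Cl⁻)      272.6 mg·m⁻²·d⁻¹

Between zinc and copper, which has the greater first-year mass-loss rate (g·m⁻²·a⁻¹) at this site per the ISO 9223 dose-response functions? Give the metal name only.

zinc: f(T) = +0.038·(T−10) [T≤10 °C] = -0.2926
  Pd branch = 0.0129·Pd^0.44·e^(0.046·RH+f) = 0.5732 μm/a
  Sd branch = 0.0175·Sd^0.57·e^(0.008·RH+0.085·T) = 0.7638 μm/a
  r_corr = 0.5732 + 0.7638 = 1.337 μm/a
  mass loss = 1.337 μm/a × 7.14 g/cm³ = 9.546 g·m⁻²·a⁻¹
copper: temperature factor f = +0.126·(-7.7) = -0.9702
  SO₂ term: 0.0053·71.5^0.26·exp(0.059·48-0.9702) = 0.1035
  Cl⁻ term: 0.01025·272.6^0.27·exp(0.036·48+0.049·2.3) = 0.2936
  sum: 0.1035 + 0.2936 → r_corr = 0.3971 μm/a
  mass loss = 0.3971 μm/a × 8.96 g/cm³ = 3.558 g·m⁻²·a⁻¹
Ordering by g·m⁻²·a⁻¹: zinc (9.55) > copper (3.56)

zinc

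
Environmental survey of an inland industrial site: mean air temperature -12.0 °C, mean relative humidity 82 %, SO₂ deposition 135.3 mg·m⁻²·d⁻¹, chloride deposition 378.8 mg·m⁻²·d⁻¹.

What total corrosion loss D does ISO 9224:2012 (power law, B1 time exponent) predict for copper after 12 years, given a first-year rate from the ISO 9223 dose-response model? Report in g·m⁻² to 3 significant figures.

copper: f(T) = +0.126·(T−10) [T≤10 °C] = -2.7720
  SO₂ term: 0.0053·135.3^0.26·exp(0.059·82-2.7720) = 0.1499
  Cl⁻ term: 0.01025·378.8^0.27·exp(0.036·82+0.049·-12.0) = 0.5415
  sum: 0.1499 + 0.5415 → r_corr = 0.6913 μm/a
ISO 9224: D(t) = r_corr · t^b with b = 0.667 (copper, B1)
  D(12) = 0.6913 × 12^0.667 = 0.6913 × 5.246 = 3.627 μm
  Mass loss = 3.627 μm × 8.96 g/cm³ = 32.49 g·m⁻²

D(12) = 32.5 g·m⁻²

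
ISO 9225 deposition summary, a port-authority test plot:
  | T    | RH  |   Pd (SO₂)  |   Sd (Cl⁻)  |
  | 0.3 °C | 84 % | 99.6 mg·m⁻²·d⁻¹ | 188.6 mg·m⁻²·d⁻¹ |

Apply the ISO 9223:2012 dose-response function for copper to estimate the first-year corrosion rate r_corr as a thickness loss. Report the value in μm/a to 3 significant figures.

r_corr = 1.61 μm/a

copper: temperature factor f = +0.126·(-9.7) = -1.2222
  sulphur-dioxide contribution → 0.7335 μm/a
  chloride contribution → 0.8807 μm/a
  ⇒ r_corr(copper) = 1.614 μm/a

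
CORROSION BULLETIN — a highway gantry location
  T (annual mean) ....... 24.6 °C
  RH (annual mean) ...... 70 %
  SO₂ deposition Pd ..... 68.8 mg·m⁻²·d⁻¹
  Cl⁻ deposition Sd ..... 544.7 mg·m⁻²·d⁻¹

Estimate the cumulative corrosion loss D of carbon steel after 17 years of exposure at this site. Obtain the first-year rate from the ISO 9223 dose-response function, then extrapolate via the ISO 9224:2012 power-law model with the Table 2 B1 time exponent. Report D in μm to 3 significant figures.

carbon steel: T>10 °C ⇒ hinge -0.054·(24.6−10) = -0.7884
  SO₂ term: 1.77·68.8^0.52·exp(0.02·70-0.7884) = 29.45
  Cl⁻ term: 0.102·544.7^0.62·exp(0.033·70+0.04·24.6) = 136.6
  sum: 29.45 + 136.6 → r_corr = 166.1 μm/a
ISO 9224: D(t) = r_corr · t^b with b = 0.523 (carbon steel, B1)
  D(17) = 166.1 × 17^0.523 = 166.1 × 4.401 = 730.9 μm

D(17) = 731 μm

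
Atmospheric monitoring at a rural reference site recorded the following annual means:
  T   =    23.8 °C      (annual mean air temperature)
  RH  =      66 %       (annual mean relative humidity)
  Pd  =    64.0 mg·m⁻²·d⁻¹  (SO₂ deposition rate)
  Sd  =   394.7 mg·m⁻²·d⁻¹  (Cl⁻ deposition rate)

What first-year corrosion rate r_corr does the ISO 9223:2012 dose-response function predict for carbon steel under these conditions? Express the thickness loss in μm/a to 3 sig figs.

carbon steel: f(T) = -0.054·(T−10) [T>10 °C] = -0.7452
  Pd branch = 1.77·Pd^0.52·e^(0.02·RH+f) = 27.34 μm/a
  Sd branch = 0.102·Sd^0.62·e^(0.033·RH+0.04·T) = 94.98 μm/a
  r_corr = 27.34 + 94.98 = 122.3 μm/a

r_corr = 122 μm/a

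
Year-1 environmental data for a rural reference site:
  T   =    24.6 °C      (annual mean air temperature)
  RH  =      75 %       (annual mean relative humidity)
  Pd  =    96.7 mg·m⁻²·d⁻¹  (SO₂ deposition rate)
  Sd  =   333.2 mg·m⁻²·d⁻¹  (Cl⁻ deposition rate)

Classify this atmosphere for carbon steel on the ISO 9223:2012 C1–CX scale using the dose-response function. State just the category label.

carbon steel: T>10 °C ⇒ hinge -0.054·(24.6−10) = -0.7884
  SO₂ term: 1.77·96.7^0.52·exp(0.02·75-0.7884) = 38.85
  Cl⁻ term: 0.102·333.2^0.62·exp(0.033·75+0.04·24.6) = 118.8
  sum: 38.85 + 118.8 → r_corr = 157.7 μm/a
158 μm/a falls in (80, 200] for carbon steel → category C5

C5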